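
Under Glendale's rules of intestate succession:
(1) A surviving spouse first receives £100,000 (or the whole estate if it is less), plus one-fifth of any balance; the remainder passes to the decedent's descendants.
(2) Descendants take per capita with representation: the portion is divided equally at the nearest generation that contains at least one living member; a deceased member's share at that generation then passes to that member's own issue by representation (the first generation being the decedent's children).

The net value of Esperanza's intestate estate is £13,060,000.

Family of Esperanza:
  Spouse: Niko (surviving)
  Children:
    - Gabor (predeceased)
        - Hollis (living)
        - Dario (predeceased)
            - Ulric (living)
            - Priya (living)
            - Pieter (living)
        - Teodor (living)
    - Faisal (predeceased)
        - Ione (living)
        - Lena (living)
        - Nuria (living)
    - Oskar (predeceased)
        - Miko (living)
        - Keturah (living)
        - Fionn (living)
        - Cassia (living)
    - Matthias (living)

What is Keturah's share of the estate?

Niko first takes £100,000, leaving a balance of £12,960,000. Niko then takes one-fifth of the balance (£2,592,000), for a total of £2,692,000. The remaining £10,368,000 passes to the descendants.
The descendants' portion (£10,368,000) is divided into 4 shares of £2,592,000: Matthias takes £2,592,000; Gabor's £2,592,000 share passes to Gabor's issue; Faisal's £2,592,000 share passes to Faisal's issue; Oskar's £2,592,000 share passes to Oskar's issue.
Gabor's share (£2,592,000) is divided into 3 shares of £864,000: Hollis and Teodor each take £864,000; Dario's £864,000 share passes to Dario's issue.
Dario's share (£864,000) is divided into 3 shares of £288,000: Ulric, Priya, and Pieter each take £288,000.
Faisal's share (£2,592,000) is divided into 3 shares of £864,000: Ione, Lena, and Nuria each take £864,000.
Oskar's share (£2,592,000) is divided into 4 shares of £648,000: Miko, Keturah, Fionn, and Cassia each take £648,000.

Keturah receives £648,000.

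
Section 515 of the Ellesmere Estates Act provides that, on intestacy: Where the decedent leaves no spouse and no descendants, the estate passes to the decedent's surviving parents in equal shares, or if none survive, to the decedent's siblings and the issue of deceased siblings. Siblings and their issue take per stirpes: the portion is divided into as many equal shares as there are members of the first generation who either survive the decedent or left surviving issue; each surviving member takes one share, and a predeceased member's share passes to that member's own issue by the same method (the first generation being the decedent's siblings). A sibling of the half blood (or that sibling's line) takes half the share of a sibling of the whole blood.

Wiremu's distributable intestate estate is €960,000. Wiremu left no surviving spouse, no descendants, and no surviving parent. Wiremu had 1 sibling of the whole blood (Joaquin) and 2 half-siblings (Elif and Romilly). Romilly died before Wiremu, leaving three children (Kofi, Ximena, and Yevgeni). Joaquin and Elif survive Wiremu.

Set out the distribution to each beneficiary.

Joaquin: €480,000; Elif: €240,000; Kofi: €80,000; Ximena: €80,000; Yevgeni: €80,000

The entire €960,000 passes to the siblings and their issue.
Counting each half-blood sibling's line as half a unit, there are 2 units in €960,000, so one unit is €480,000. Whole-blood lines (Joaquin) take €480,000 each; half-blood lines (Elif and Romilly) take €240,000 each.
Romilly's share (€240,000) is divided into 3 shares of €80,000: Kofi, Ximena, and Yevgeni each take €80,000.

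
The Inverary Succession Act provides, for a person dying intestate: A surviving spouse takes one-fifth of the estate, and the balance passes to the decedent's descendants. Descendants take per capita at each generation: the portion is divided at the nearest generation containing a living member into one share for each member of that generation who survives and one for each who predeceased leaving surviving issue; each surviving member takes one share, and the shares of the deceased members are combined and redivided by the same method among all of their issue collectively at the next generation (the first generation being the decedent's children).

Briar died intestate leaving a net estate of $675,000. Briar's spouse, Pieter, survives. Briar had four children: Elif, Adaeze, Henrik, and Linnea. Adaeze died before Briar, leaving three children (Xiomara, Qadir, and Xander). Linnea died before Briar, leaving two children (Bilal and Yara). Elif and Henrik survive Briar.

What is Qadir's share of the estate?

Qadir receives $54,000.

Pieter takes one-fifth of $675,000 = $135,000. The remaining $540,000 passes to the descendants.
The descendants' portion ($540,000) is divided at the children's generation into 4 shares of $135,000. Elif and Henrik each take $135,000. The 2 shares of the deceased (Adaeze and Linnea) are combined into a pool of $270,000.
That pool ($270,000) is divided at the grandchildren's generation equally among Xiomara, Qadir, Xander, Bilal, and Yara: $54,000 each.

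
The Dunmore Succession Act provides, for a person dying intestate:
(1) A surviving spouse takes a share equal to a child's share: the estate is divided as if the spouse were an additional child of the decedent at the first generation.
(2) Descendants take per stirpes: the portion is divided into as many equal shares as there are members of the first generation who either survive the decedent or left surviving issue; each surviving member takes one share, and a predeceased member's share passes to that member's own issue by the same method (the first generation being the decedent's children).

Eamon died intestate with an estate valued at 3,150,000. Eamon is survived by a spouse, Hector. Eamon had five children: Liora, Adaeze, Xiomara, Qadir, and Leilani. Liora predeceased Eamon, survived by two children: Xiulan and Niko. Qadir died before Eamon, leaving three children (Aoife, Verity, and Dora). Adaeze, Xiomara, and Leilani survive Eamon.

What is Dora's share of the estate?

Dora receives 175,000.

The spouse counts as an additional share at the children's level, so there are 6 primary shares of 525,000. Hector takes one such share (525,000).
The children's combined portion (2,625,000) is divided into 5 shares of 525,000: Adaeze, Xiomara, and Leilani each take 525,000; Liora's 525,000 share passes to Liora's issue; Qadir's 525,000 share passes to Qadir's issue.
Liora's share (525,000) is divided into 2 shares of 262,500: Xiulan and Niko each take 262,500.
Qadir's share (525,000) is divided into 3 shares of 175,000: Aoife, Verity, and Dora each take 175,000.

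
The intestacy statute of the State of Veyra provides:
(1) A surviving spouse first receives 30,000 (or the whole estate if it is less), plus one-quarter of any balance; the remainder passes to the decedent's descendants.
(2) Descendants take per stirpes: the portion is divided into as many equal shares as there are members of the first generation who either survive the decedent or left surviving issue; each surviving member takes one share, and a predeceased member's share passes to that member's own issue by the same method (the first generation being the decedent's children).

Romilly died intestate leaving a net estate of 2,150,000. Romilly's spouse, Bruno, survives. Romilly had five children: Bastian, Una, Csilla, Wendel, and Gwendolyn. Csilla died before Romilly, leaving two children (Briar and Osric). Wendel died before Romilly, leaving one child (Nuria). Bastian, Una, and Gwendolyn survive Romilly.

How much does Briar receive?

Bruno first takes 30,000, leaving a balance of 2,120,000. Bruno then takes one-quarter of the balance (530,000), for a total of 560,000. The remaining 1,590,000 passes to the descendants.
The descendants' portion (1,590,000) is divided into 5 shares of 318,000: Bastian, Una, and Gwendolyn each take 318,000; Csilla's 318,000 share passes to Csilla's issue; Wendel's 318,000 share passes to Wendel's issue.
Csilla's share (318,000) is divided into 2 shares of 159,000: Briar and Osric each take 159,000.
Wendel's share (318,000) passes entirely to Nuria.

Briar receives 159,000.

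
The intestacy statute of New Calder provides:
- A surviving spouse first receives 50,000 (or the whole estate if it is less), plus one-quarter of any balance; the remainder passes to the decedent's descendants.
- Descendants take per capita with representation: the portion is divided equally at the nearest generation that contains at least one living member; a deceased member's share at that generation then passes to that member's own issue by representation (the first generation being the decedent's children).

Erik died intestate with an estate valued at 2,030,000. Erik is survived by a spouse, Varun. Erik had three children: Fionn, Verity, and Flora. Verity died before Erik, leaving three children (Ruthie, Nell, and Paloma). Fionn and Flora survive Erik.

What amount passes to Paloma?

Varun first takes 50,000, leaving a balance of 1,980,000. Varun then takes one-quarter of the balance (495,000), for a total of 545,000. The remaining 1,485,000 passes to the descendants.
The descendants' portion (1,485,000) is divided into 3 shares of 495,000: Fionn and Flora each take 495,000; Verity's 495,000 share passes to Verity's issue.
Verity's share (495,000) is divided into 3 shares of 165,000: Ruthie, Nell, and Paloma each take 165,000.

Paloma receives 165,000.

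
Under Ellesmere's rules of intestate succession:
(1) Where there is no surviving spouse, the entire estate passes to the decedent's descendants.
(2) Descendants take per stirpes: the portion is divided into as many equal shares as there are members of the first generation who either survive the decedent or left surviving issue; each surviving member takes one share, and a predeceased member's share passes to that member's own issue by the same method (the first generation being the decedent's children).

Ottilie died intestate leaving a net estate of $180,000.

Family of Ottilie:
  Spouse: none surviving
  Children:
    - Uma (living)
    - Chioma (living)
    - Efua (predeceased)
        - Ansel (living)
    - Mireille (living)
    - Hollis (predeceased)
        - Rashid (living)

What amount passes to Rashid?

The entire $180,000 passes to the descendants.
That amount ($180,000) is divided into 5 shares of $36,000: Uma, Chioma, and Mireille each take $36,000; Efua's $36,000 share passes to Efua's issue; Hollis's $36,000 share passes to Hollis's issue.
Efua's share ($36,000) passes entirely to Ansel.
Hollis's share ($36,000) passes entirely to Rashid.

Rashid receives $36,000.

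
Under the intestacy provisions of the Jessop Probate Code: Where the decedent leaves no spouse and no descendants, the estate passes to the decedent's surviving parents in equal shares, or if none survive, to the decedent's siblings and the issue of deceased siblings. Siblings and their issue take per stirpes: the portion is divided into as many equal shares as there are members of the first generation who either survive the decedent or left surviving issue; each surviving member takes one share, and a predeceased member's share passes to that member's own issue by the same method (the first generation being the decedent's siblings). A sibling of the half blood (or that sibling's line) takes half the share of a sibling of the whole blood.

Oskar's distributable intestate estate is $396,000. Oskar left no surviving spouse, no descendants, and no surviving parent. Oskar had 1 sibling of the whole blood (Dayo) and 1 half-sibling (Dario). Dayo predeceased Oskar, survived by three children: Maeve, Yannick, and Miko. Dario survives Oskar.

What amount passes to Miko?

The entire $396,000 passes to the siblings and their issue.
Counting each half-blood sibling's line as half a unit, there are 3/2 units in $396,000, so one unit is $264,000. Whole-blood lines (Dayo) take $264,000 each; half-blood lines (Dario) take $132,000 each.
Dayo's share ($264,000) is divided into 3 shares of $88,000: Maeve, Yannick, and Miko each take $88,000.

Miko receives $88,000.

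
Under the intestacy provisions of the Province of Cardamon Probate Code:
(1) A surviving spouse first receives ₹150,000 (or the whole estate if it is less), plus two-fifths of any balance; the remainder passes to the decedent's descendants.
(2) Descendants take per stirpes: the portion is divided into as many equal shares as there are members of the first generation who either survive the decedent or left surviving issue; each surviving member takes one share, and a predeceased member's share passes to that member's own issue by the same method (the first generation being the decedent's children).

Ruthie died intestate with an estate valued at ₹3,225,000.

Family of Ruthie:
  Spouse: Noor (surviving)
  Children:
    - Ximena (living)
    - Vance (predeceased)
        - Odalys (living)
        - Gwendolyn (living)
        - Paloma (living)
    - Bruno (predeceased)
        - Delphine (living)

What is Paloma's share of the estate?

Noor first takes ₹150,000, leaving a balance of ₹3,075,000. Noor then takes two-fifths of the balance (₹1,230,000), for a total of ₹1,380,000. The remaining ₹1,845,000 passes to the descendants.
The descendants' portion (₹1,845,000) is divided into 3 shares of ₹615,000: Ximena takes ₹615,000; Vance's ₹615,000 share passes to Vance's issue; Bruno's ₹615,000 share passes to Bruno's issue.
Vance's share (₹615,000) is divided into 3 shares of ₹205,000: Odalys, Gwendolyn, and Paloma each take ₹205,000.
Bruno's share (₹615,000) passes entirely to Delphine.

Paloma receives ₹205,000.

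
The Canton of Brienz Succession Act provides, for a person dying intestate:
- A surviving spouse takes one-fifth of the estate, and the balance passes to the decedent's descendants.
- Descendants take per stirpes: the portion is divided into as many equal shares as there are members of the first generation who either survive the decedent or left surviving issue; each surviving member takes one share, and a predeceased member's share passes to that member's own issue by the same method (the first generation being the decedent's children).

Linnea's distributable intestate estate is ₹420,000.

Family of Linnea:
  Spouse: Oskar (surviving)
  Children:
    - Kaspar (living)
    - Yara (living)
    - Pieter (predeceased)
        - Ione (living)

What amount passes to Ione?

Ione receives ₹112,000.

Oskar takes one-fifth of ₹420,000 = ₹84,000. The remaining ₹336,000 passes to the descendants.
The descendants' portion (₹336,000) is divided into 3 shares of ₹112,000: Kaspar and Yara each take ₹112,000; Pieter's ₹112,000 share passes to Pieter's issue.
Pieter's share (₹112,000) passes entirely to Ione.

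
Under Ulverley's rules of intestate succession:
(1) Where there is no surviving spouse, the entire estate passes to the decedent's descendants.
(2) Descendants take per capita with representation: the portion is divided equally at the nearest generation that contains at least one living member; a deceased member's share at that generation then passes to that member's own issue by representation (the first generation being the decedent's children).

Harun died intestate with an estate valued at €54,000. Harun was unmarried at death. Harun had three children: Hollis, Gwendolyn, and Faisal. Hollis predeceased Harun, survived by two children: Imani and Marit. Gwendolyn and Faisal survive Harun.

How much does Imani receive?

The entire €54,000 passes to the descendants.
That amount (€54,000) is divided into 3 shares of €18,000: Gwendolyn and Faisal each take €18,000; Hollis's €18,000 share passes to Hollis's issue.
Hollis's share (€18,000) is divided into 2 shares of €9,000: Imani and Marit each take €9,000.

Imani receives €9,000.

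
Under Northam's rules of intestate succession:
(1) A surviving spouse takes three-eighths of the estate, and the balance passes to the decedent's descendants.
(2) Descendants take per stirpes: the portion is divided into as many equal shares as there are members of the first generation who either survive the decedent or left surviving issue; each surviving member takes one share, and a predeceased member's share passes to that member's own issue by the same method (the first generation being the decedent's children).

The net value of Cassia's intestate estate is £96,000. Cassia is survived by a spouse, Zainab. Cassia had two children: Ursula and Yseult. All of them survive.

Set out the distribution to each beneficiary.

Zainab takes three-eighths of £96,000 = £36,000. The remaining £60,000 passes to the descendants.
The descendants' portion (£60,000) is divided into 2 shares of £30,000: Ursula and Yseult each take £30,000.

Zainab: £36,000; Ursula: £30,000; Yseult: £30,000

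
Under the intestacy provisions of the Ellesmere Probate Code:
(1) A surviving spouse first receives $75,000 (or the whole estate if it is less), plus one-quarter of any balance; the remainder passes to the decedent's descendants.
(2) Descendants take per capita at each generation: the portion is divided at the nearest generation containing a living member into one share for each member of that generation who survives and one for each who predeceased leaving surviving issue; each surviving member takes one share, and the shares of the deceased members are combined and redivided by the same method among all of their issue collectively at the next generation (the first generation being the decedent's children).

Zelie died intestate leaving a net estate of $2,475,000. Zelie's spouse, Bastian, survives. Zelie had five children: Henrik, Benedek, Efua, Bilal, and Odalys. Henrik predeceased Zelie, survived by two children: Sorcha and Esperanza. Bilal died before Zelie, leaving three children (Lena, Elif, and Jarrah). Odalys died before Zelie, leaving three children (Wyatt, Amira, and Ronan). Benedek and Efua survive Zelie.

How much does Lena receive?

Lena receives $135,000.

Bastian first takes $75,000, leaving a balance of $2,400,000. Bastian then takes one-quarter of the balance ($600,000), for a total of $675,000. The remaining $1,800,000 passes to the descendants.
The descendants' portion ($1,800,000) is divided at the children's generation into 5 shares of $360,000. Benedek and Efua each take $360,000. The 3 shares of the deceased (Henrik, Bilal, and Odalys) are combined into a pool of $1,080,000.
That pool ($1,080,000) is divided at the grandchildren's generation equally among Sorcha, Esperanza, Lena, Elif, Jarrah, Wyatt, Amira, and Ronan: $135,000 each.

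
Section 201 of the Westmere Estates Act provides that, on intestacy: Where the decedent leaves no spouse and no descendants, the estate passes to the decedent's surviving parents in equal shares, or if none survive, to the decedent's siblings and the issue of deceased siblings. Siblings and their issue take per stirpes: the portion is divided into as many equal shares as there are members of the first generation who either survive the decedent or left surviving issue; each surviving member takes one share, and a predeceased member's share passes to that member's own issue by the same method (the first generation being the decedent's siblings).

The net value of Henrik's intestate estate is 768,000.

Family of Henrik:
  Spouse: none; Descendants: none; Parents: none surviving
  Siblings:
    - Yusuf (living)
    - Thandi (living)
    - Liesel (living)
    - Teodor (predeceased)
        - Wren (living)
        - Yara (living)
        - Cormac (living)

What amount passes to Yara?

The entire 768,000 passes to the siblings and their issue.
That amount (768,000) is divided into 4 shares of 192,000: Yusuf, Thandi, and Liesel each take 192,000; Teodor's 192,000 share passes to Teodor's issue.
Teodor's share (192,000) is divided into 3 shares of 64,000: Wren, Yara, and Cormac each take 64,000.

Yara receives 64,000.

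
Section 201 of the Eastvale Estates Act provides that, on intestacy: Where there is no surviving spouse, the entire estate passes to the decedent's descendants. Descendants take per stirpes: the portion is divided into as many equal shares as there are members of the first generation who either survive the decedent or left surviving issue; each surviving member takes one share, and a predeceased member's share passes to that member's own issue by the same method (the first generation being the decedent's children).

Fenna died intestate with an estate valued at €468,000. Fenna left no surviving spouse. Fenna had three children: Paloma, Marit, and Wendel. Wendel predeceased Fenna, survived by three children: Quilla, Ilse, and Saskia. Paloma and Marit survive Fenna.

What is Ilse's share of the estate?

The entire €468,000 passes to the descendants.
That amount (€468,000) is divided into 3 shares of €156,000: Paloma and Marit each take €156,000; Wendel's €156,000 share passes to Wendel's issue.
Wendel's share (€156,000) is divided into 3 shares of €52,000: Quilla, Ilse, and Saskia each take €52,000.

Ilse receives €52,000.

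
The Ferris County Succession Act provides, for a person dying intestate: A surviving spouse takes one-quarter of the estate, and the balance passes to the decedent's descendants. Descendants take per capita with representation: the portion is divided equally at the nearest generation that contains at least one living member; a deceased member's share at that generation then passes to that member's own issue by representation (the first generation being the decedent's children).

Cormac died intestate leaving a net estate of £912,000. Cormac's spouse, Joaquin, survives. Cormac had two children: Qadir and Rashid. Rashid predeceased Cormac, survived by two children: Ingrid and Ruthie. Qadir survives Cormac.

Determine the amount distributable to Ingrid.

Ingrid receives £171,000.

Joaquin takes one-quarter of £912,000 = £228,000. The remaining £684,000 passes to the descendants.
The descendants' portion (£684,000) is divided into 2 shares of £342,000: Qadir takes £342,000; Rashid's £342,000 share passes to Rashid's issue.
Rashid's share (£342,000) is divided into 2 shares of £171,000: Ingrid and Ruthie each take £171,000.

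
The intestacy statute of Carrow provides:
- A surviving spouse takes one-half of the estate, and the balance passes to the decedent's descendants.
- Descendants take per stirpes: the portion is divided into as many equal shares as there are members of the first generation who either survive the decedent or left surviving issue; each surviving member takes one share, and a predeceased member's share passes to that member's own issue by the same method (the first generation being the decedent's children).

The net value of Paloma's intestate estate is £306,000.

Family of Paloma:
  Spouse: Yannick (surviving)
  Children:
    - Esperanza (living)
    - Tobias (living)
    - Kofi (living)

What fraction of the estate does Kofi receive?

Kofi receives 1/6 of the estate.

Yannick takes one-half of £306,000 = £153,000. The remaining £153,000 passes to the descendants.
The descendants' portion (£153,000) is divided into 3 shares of £51,000: Esperanza, Tobias, and Kofi each take £51,000.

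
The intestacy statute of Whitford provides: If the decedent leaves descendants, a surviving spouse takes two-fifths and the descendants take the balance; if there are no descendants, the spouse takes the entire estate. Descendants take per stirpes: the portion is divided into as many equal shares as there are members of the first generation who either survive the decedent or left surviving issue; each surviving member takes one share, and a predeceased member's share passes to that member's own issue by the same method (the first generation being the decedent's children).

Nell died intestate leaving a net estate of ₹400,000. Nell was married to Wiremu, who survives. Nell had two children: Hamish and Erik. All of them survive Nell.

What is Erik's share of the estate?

Erik receives ₹120,000.

Wiremu takes two-fifths of ₹400,000 = ₹160,000. The remaining ₹240,000 passes to the descendants.
The descendants' portion (₹240,000) is divided into 2 shares of ₹120,000: Hamish and Erik each take ₹120,000.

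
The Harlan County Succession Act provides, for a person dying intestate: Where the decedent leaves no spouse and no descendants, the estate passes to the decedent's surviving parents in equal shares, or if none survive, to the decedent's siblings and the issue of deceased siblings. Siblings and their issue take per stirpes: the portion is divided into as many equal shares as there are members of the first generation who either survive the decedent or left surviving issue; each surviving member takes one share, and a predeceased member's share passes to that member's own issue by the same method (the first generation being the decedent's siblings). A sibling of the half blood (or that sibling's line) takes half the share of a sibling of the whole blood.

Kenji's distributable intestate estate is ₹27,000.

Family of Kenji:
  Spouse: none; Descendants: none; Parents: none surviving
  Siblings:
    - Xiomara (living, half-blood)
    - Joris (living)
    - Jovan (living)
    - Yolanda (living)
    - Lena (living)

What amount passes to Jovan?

Jovan receives ₹6,000.

The entire ₹27,000 passes to the siblings and their issue.
Counting each half-blood sibling's line as half a unit, there are 9/2 units in ₹27,000, so one unit is ₹6,000. Whole-blood lines (Joris, Jovan, Yolanda, and Lena) take ₹6,000 each; half-blood lines (Xiomara) take ₹3,000 each.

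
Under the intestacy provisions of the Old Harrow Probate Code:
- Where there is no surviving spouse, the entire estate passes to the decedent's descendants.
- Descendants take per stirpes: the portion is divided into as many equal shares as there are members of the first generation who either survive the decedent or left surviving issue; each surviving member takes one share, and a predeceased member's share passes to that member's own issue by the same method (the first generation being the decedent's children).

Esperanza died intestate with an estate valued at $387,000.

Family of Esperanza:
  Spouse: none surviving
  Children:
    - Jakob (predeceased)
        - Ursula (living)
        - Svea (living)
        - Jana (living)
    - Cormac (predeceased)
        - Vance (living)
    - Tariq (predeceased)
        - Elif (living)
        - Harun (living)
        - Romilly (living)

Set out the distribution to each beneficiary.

The entire $387,000 passes to the descendants.
That amount ($387,000) is divided into 3 shares of $129,000: Jakob's $129,000 share passes to Jakob's issue; Cormac's $129,000 share passes to Cormac's issue; Tariq's $129,000 share passes to Tariq's issue.
Jakob's share ($129,000) is divided into 3 shares of $43,000: Ursula, Svea, and Jana each take $43,000.
Cormac's share ($129,000) passes entirely to Vance.
Tariq's share ($129,000) is divided into 3 shares of $43,000: Elif, Harun, and Romilly each take $43,000.

Ursula: $43,000; Svea: $43,000; Jana: $43,000; Vance: $129,000; Elif: $43,000; Harun: $43,000; Romilly: $43,000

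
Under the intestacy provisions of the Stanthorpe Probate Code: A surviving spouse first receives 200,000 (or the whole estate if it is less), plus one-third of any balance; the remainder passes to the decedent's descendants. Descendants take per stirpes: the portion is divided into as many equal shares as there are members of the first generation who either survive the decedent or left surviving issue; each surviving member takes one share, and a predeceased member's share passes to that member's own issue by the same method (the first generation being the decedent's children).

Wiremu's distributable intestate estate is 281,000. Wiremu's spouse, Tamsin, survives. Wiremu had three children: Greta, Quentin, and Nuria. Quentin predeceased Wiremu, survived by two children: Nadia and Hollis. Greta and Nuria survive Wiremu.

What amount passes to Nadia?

Nadia receives 9,000.

Tamsin first takes 200,000, leaving a balance of 81,000. Tamsin then takes one-third of the balance (27,000), for a total of 227,000. The remaining 54,000 passes to the descendants.
The descendants' portion (54,000) is divided into 3 shares of 18,000: Greta and Nuria each take 18,000; Quentin's 18,000 share passes to Quentin's issue.
Quentin's share (18,000) is divided into 2 shares of 9,000: Nadia and Hollis each take 9,000.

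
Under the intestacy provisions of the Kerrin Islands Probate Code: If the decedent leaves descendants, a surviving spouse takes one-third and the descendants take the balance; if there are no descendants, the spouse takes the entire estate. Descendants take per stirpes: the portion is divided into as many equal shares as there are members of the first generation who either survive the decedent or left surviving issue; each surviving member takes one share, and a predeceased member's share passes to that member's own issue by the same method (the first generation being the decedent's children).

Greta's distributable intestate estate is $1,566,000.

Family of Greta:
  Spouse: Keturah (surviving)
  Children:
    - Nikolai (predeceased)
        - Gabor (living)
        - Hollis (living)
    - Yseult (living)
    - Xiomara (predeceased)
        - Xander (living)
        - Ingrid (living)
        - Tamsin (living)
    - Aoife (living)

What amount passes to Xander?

Keturah takes one-third of $1,566,000 = $522,000. The remaining $1,044,000 passes to the descendants.
The descendants' portion ($1,044,000) is divided into 4 shares of $261,000: Yseult and Aoife each take $261,000; Nikolai's $261,000 share passes to Nikolai's issue; Xiomara's $261,000 share passes to Xiomara's issue.
Nikolai's share ($261,000) is divided into 2 shares of $130,500: Gabor and Hollis each take $130,500.
Xiomara's share ($261,000) is divided into 3 shares of $87,000: Xander, Ingrid, and Tamsin each take $87,000.

Xander receives $87,000.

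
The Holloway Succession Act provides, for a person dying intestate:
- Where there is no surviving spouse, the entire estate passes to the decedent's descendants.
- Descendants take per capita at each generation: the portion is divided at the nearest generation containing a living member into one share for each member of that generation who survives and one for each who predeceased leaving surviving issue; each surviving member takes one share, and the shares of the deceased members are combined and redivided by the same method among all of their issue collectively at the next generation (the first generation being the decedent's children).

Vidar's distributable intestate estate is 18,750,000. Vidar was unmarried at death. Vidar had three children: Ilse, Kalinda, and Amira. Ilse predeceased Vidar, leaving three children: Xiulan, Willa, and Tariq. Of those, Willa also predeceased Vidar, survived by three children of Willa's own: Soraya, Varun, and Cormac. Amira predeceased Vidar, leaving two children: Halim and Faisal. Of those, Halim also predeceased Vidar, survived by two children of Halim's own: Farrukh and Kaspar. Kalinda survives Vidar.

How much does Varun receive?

Varun receives 1,000,000.

The entire 18,750,000 passes to the descendants.
That amount (18,750,000) is divided at the children's generation into 3 shares of 6,250,000. Kalinda takes 6,250,000. The 2 shares of the deceased (Ilse and Amira) are combined into a pool of 12,500,000.
That pool (12,500,000) is divided at the grandchildren's generation into 5 shares of 2,500,000. Xiulan, Tariq, and Faisal each take 2,500,000. The 2 shares of the deceased (Willa and Halim) are combined into a pool of 5,000,000.
That pool (5,000,000) is divided at the great-grandchildren's generation equally among Soraya, Varun, Cormac, Farrukh, and Kaspar: 1,000,000 each.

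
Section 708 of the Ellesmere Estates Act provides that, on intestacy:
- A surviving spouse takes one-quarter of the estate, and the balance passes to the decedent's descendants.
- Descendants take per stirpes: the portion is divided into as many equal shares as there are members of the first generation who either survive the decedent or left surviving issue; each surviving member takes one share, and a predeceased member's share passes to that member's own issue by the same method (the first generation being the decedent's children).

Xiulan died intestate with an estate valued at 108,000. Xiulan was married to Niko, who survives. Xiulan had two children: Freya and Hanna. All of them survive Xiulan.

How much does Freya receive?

Freya receives 40,500.

Niko takes one-quarter of 108,000 = 27,000. The remaining 81,000 passes to the descendants.
The descendants' portion (81,000) is divided into 2 shares of 40,500: Freya and Hanna each take 40,500.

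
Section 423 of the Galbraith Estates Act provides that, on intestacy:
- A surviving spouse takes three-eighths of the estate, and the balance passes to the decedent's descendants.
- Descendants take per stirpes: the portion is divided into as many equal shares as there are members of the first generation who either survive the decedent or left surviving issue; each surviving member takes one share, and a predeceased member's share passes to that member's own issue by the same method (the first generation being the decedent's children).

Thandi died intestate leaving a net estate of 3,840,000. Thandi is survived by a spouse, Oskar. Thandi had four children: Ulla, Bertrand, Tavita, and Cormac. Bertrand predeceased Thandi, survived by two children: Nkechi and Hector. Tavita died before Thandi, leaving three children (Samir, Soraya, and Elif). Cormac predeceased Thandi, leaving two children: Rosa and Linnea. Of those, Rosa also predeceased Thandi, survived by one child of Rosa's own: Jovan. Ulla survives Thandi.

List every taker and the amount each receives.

Oskar takes three-eighths of 3,840,000 = 1,440,000. The remaining 2,400,000 passes to the descendants.
The descendants' portion (2,400,000) is divided into 4 shares of 600,000: Ulla takes 600,000; Bertrand's 600,000 share passes to Bertrand's issue; Tavita's 600,000 share passes to Tavita's issue; Cormac's 600,000 share passes to Cormac's issue.
Bertrand's share (600,000) is divided into 2 shares of 300,000: Nkechi and Hector each take 300,000.
Tavita's share (600,000) is divided into 3 shares of 200,000: Samir, Soraya, and Elif each take 200,000.
Cormac's share (600,000) is divided into 2 shares of 300,000: Linnea takes 300,000; Rosa's 300,000 share passes to Rosa's issue.
Rosa's share (300,000) passes entirely to Jovan.

Oskar: 1,440,000; Ulla: 600,000; Nkechi: 300,000; Hector: 300,000; Samir: 200,000; Soraya: 200,000; Elif: 200,000; Jovan: 300,000; Linnea: 300,000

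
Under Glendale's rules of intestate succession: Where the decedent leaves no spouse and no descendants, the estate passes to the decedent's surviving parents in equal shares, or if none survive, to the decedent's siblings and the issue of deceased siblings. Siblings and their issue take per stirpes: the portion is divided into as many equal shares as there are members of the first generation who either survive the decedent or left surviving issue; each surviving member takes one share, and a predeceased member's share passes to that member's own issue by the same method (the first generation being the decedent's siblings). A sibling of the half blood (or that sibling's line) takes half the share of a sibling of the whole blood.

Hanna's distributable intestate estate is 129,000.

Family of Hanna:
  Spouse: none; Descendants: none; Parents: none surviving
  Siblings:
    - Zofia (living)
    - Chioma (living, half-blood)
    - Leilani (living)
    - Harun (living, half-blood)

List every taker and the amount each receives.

Zofia: 43,000; Chioma: 21,500; Leilani: 43,000; Harun: 21,500

The entire 129,000 passes to the siblings and their issue.
Counting each half-blood sibling's line as half a unit, there are 3 units in 129,000, so one unit is 43,000. Whole-blood lines (Zofia and Leilani) take 43,000 each; half-blood lines (Chioma and Harun) take 21,500 each.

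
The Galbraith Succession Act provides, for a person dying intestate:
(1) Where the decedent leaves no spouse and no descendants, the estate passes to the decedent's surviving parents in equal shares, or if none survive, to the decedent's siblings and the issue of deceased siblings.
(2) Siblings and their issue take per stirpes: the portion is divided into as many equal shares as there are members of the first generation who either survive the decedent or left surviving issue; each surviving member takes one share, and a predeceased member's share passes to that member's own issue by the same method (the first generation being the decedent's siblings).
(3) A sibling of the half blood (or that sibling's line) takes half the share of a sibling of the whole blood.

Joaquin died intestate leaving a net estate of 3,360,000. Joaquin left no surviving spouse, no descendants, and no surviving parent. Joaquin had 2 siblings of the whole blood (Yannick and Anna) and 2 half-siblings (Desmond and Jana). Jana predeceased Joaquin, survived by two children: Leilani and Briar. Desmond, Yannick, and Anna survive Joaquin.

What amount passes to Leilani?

The entire 3,360,000 passes to the siblings and their issue.
Counting each half-blood sibling's line as half a unit, there are 3 units in 3,360,000, so one unit is 1,120,000. Whole-blood lines (Yannick and Anna) take 1,120,000 each; half-blood lines (Desmond and Jana) take 560,000 each.
Jana's share (560,000) is divided into 2 shares of 280,000: Leilani and Briar each take 280,000.

Leilani receives 280,000.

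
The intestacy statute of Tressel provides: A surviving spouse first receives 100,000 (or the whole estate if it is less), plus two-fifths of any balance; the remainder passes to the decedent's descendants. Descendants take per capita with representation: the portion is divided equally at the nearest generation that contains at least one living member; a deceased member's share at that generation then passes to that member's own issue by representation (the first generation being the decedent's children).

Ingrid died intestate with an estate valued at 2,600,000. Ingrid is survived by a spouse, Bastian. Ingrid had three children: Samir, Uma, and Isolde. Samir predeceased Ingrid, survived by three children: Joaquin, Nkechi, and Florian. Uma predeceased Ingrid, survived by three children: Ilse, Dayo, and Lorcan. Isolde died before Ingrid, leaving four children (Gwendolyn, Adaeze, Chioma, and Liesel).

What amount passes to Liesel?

Bastian first takes 100,000, leaving a balance of 2,500,000. Bastian then takes two-fifths of the balance (1,000,000), for a total of 1,100,000. The remaining 1,500,000 passes to the descendants.
No child survives, so the initial division is made at the grandchildren's generation.
The descendants' portion (1,500,000) is divided into 10 shares of 150,000: Joaquin, Nkechi, Florian, Ilse, Dayo, Lorcan, Gwendolyn, Adaeze, Chioma, and Liesel each take 150,000.

Liesel receives 150,000.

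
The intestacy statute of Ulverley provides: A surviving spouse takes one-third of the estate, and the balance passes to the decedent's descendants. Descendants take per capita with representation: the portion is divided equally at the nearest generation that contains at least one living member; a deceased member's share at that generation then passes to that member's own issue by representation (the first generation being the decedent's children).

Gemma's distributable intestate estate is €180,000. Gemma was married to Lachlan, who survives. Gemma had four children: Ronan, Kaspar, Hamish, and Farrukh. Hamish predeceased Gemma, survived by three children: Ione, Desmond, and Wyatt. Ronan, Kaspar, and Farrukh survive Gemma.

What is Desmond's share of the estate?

Desmond receives €10,000.

Lachlan takes one-third of €180,000 = €60,000. The remaining €120,000 passes to the descendants.
The descendants' portion (€120,000) is divided into 4 shares of €30,000: Ronan, Kaspar, and Farrukh each take €30,000; Hamish's €30,000 share passes to Hamish's issue.
Hamish's share (€30,000) is divided into 3 shares of €10,000: Ione, Desmond, and Wyatt each take €10,000.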